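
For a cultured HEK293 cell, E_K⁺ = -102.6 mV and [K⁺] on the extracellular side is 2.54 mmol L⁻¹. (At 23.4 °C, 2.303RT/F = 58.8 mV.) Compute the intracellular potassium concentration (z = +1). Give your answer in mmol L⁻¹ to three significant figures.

141 mmol L⁻¹

Nernst: E = (58.8/1) · log₁₀([out]/[in]), so log₁₀([out]/[in]) = -102.6 × 1 / 58.8 = -1.7449.
[out]/[in] = 10^(-1.7449) = 0.01799.
[in] = 2.54 / 0.01799 = 141.2 mmol L⁻¹.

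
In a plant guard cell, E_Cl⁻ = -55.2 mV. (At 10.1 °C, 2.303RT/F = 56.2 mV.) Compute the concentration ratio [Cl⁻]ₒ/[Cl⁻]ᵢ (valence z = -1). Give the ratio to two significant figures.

log₁₀([out]/[in]) = E·z/(56.2) = -55.2 × -1 / 56.2 = 0.9822
[out]/[in] = 10^(0.9822) = 9.599

9.6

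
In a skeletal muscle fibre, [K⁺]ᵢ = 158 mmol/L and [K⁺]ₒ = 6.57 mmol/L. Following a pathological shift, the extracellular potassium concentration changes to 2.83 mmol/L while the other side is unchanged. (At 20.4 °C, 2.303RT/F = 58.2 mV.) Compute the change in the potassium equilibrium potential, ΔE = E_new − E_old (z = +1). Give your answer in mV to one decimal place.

E_old = (58.2/1)·log₁₀(6.57/158) = -80.38 mV
E_new = (58.2/1)·log₁₀(2.83/158) = -101.67 mV
ΔE = -101.67 − (-80.38) = -21.29 mV

-21.3 mV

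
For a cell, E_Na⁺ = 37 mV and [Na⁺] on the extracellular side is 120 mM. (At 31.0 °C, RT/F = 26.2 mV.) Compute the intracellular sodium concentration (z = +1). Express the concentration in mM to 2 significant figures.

29 mM

Nernst: E = (26.2/1) · ln([out]/[in]), so ln([out]/[in]) = 37.0 × 1 / 26.2 = 1.4122.
[out]/[in] = e^(1.4122) = 4.105.
[in] = 120 / 4.105 = 29.23 mM.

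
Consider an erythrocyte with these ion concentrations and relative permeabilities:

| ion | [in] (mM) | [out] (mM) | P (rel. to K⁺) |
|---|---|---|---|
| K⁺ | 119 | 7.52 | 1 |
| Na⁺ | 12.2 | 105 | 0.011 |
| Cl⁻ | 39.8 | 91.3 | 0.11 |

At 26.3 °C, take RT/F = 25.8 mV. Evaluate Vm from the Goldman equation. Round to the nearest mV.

-59 mV

Vm = 25.8 · ln[(Σ P·[cation]ₒ + Σ P·[anion]ᵢ) / (Σ P·[cation]ᵢ + Σ P·[anion]ₒ)]
Numerator = 1×7.52 + 0.011×105 + 0.11×39.8 = 13.05
Denominator = 1×119 + 0.011×12.2 + 0.11×91.3 = 129.2
Vm = 25.8 · ln(0.10105) = 25.8 × (-2.2922) = -59.14 mV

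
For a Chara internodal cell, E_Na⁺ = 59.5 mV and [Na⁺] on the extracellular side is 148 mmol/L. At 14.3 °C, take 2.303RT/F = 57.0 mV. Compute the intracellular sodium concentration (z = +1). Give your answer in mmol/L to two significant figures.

Nernst: E = (57.0/1) · log₁₀([out]/[in]), so log₁₀([out]/[in]) = 59.5 × 1 / 57.0 = 1.0439.
[out]/[in] = 10^(1.0439) = 11.06.
[in] = 148 / 11.06 = 13.38 mmol/L.

13 mmol/L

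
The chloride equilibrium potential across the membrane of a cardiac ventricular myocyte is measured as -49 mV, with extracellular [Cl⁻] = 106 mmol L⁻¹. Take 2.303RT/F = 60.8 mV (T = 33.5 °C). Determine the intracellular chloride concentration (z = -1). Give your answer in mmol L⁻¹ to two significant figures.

17 mmol L⁻¹

Nernst: E = (60.8/-1) · log₁₀([out]/[in]), so log₁₀([out]/[in]) = -49.0 × -1 / 60.8 = 0.8059.
[out]/[in] = 10^(0.8059) = 6.396.
[in] = 106 / 6.396 = 16.57 mmol L⁻¹.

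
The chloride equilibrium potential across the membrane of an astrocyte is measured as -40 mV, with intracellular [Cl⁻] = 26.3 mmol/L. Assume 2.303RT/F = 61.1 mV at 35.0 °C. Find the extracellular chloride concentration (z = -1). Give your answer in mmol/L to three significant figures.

Nernst: E = (61.1/-1) · log₁₀([out]/[in]), so log₁₀([out]/[in]) = -40.0 × -1 / 61.1 = 0.6547.
[out]/[in] = 10^(0.6547) = 4.515.
[out] = 4.515 × 26.3 = 118.7 mmol/L.

119 mmol/L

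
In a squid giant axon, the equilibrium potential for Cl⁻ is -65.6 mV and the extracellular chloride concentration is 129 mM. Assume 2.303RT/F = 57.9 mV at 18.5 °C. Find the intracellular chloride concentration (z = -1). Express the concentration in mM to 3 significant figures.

Nernst: E = (57.9/-1) · log₁₀([out]/[in]), so log₁₀([out]/[in]) = -65.6 × -1 / 57.9 = 1.1330.
[out]/[in] = 10^(1.1330) = 13.58.
[in] = 129 / 13.58 = 9.497 mM.

9.50 mM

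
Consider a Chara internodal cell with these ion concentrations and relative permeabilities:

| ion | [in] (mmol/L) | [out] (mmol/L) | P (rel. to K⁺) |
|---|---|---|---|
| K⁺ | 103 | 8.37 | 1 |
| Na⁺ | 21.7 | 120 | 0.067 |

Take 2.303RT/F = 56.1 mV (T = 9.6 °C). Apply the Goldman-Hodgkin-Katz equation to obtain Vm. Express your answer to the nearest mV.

-45 mV

Vm = 56.1 · log₁₀[(Σ P·[cation]ₒ + Σ P·[anion]ᵢ) / (Σ P·[cation]ᵢ + Σ P·[anion]ₒ)]
Numerator = 1×8.37 + 0.067×120 = 16.41
Denominator = 1×103 + 0.067×21.7 = 104.5
Vm = 56.1 · log₁₀(0.1571) = 56.1 × (-0.8038) = -45.09 mV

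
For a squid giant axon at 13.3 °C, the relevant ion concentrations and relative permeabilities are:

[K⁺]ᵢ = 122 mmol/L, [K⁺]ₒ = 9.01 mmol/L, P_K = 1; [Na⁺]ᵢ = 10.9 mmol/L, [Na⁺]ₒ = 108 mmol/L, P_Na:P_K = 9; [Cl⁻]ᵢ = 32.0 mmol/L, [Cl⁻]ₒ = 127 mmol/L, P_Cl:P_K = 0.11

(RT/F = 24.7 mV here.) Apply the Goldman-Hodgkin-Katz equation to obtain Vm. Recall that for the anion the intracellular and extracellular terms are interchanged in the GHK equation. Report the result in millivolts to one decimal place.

35.5 mV

Vm = 24.7 · ln[(Σ P·[cation]ₒ + Σ P·[anion]ᵢ) / (Σ P·[cation]ᵢ + Σ P·[anion]ₒ)]
Numerator = 1×9.01 + 9×108 + 0.11×32.0 = 984.5
Denominator = 1×122 + 9×10.9 + 0.11×127 = 234.1
Vm = 24.7 · ln(4.2061) = 24.7 × (1.4365) = 35.48 mV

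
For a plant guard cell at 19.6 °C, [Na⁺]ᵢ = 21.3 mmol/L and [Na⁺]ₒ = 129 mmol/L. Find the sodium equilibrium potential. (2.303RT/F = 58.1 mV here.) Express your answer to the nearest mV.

E = (58.1/z) · log₁₀([Na⁺]_out/[Na⁺]_in) with z = +1.
= (58.1/1) · log₁₀(129/21.3) = 58.10 · log₁₀(6.056)
= 58.10 · (0.7822) = 45.45 mV

45 mV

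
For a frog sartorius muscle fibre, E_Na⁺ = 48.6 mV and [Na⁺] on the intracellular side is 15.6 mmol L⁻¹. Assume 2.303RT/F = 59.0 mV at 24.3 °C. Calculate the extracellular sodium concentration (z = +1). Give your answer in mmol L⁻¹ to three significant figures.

104 mmol L⁻¹

Nernst: E = (59.0/1) · log₁₀([out]/[in]), so log₁₀([out]/[in]) = 48.6 × 1 / 59.0 = 0.8237.
[out]/[in] = 10^(0.8237) = 6.664.
[out] = 6.664 × 15.6 = 104 mmol L⁻¹.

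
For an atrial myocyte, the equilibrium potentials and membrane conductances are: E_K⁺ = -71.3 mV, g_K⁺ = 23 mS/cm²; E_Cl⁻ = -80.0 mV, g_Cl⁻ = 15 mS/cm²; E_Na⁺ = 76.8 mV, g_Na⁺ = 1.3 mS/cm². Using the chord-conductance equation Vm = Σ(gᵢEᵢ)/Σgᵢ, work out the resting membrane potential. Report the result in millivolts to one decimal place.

-69.7 mV

Σ gᵢEᵢ = 23·(-71.3) + 15·(-80.0) + 1.3·(76.8) = -2740.06
Σ gᵢ = 23 + 15 + 1.3 = 39.3
Vm = -2740.06 / 39.3 = -69.72 mV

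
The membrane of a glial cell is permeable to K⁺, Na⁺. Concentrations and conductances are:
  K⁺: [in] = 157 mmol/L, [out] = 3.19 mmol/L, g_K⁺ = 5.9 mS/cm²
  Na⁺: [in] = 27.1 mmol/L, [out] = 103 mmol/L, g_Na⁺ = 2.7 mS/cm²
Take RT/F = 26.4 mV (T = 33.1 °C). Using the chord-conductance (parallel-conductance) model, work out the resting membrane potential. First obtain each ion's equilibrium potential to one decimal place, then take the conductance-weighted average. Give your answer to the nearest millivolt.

-60 mV

E_K⁺ = (26.4/1)·ln(3.19/157) = -102.9 mV
E_Na⁺ = (26.4/1)·ln(103/27.1) = 35.2 mV
Vm = (Σ gᵢEᵢ)/(Σ gᵢ) = (5.9·-102.9 + 2.7·35.2) / (5.9 + 2.7)
= -512.07 / 8.6 = -59.54 mV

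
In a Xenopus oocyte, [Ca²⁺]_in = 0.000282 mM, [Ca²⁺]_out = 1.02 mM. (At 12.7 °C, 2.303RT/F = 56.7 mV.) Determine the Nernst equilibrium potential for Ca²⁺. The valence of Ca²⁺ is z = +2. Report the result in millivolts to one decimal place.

E = (56.7/z) · log₁₀([Ca²⁺]_out/[Ca²⁺]_in) with z = +2.
= (56.7/2) · log₁₀(1.02/0.000282) = 28.35 · log₁₀(3617)
= 28.35 · (3.5584) = 100.88 mV

100.9 mV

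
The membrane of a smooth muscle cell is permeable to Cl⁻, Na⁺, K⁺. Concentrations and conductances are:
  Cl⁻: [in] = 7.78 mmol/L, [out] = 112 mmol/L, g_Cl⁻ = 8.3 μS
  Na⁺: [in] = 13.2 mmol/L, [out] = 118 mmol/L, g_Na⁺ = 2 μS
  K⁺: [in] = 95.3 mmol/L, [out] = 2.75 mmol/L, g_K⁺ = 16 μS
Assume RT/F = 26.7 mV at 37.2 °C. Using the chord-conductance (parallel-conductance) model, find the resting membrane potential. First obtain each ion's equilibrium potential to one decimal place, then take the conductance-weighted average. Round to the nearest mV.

-76 mV

E_Cl⁻ = (26.7/-1)·ln(112/7.78) = -71.2 mV
E_Na⁺ = (26.7/1)·ln(118/13.2) = 58.5 mV
E_K⁺ = (26.7/1)·ln(2.75/95.3) = -94.7 mV
Vm = (Σ gᵢEᵢ)/(Σ gᵢ) = (8.3·-71.2 + 2·58.5 + 16·-94.7) / (8.3 + 2 + 16)
= -1989.16 / 26.3 = -75.63 mV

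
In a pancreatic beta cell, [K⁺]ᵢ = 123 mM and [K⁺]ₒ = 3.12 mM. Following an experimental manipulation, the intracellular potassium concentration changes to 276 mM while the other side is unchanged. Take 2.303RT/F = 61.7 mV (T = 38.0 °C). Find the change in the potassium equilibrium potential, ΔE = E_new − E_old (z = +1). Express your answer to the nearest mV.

E_old = (61.7/1)·log₁₀(3.12/123) = -98.46 mV
E_new = (61.7/1)·log₁₀(3.12/276) = -120.11 mV
ΔE = -120.11 − (-98.46) = -21.66 mV

-22 mV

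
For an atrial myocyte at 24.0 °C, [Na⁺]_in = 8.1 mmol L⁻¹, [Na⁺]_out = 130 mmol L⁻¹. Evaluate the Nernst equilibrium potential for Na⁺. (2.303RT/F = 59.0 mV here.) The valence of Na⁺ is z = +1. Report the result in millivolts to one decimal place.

E = (59.0/z) · log₁₀([Na⁺]_out/[Na⁺]_in) with z = +1.
= (59.0/1) · log₁₀(130/8.1) = 59.00 · log₁₀(16.05)
= 59.00 · (1.2055) = 71.12 mV

71.1 mV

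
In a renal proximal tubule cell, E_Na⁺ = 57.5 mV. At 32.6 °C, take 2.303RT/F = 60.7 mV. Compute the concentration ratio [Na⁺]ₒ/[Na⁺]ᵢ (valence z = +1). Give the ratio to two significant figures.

8.9

log₁₀([out]/[in]) = E·z/(60.7) = 57.5 × 1 / 60.7 = 0.9473
[out]/[in] = 10^(0.9473) = 8.857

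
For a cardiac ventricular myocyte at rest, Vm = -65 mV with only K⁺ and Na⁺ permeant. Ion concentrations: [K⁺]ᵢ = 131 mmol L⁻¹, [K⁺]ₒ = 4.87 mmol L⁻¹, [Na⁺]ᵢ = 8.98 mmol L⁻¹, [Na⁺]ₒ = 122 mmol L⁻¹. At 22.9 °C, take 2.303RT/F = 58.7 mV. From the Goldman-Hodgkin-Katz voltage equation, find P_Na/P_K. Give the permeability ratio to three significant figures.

0.0442

Let α = P_Na/P_K. GHK: Vm = 58.7·log₁₀[(Kₒ + α·Naₒ)/(Kᵢ + α·Naᵢ)].
10^(Vm/58.7) = 10^(-65.0/58.7) = 0.078104
So 0.078104·(Kᵢ + α·Naᵢ) = Kₒ + α·Naₒ → α = (0.078104·131.0 − 4.87) / (122.0 − 0.078104·8.98)
α = (10.23 − 4.87) / (122.0 − 0.7014) = 5.362/121.3 = 0.0442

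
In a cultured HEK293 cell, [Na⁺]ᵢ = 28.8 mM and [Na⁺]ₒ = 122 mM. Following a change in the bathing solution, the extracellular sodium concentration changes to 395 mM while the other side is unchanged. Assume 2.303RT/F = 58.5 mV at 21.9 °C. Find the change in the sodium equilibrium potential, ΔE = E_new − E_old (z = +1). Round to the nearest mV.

E_old = (58.5/1)·log₁₀(122/28.8) = 36.68 mV
E_new = (58.5/1)·log₁₀(395/28.8) = 66.53 mV
ΔE = 66.53 − (36.68) = 29.85 mV

30 mV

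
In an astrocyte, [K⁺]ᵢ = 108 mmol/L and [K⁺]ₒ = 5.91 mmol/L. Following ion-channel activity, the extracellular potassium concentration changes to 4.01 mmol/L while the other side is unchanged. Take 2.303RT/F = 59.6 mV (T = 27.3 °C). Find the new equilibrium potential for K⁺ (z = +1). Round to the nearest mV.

After the shift: [K⁺]_out = 4.01, [K⁺]_in = 108 mmol/L.
E_new = (59.6/1)·log₁₀(4.01/108) = 59.60 · (-1.4303) = -85.24 mV

-85 mV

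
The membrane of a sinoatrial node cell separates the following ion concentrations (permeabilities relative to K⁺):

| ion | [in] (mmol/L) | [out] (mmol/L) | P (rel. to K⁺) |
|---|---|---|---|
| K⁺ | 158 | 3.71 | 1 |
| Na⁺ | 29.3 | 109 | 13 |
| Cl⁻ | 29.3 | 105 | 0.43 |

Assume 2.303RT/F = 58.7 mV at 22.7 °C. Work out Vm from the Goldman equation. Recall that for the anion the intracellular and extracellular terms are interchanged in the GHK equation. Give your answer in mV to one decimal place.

Vm = 58.7 · log₁₀[(Σ P·[cation]ₒ + Σ P·[anion]ᵢ) / (Σ P·[cation]ᵢ + Σ P·[anion]ₒ)]
Numerator = 1×3.71 + 13×109 + 0.43×29.3 = 1433
Denominator = 1×158 + 13×29.3 + 0.43×105 = 584.1
Vm = 58.7 · log₁₀(2.4541) = 58.7 × (0.3899) = 22.89 mV

22.9 mV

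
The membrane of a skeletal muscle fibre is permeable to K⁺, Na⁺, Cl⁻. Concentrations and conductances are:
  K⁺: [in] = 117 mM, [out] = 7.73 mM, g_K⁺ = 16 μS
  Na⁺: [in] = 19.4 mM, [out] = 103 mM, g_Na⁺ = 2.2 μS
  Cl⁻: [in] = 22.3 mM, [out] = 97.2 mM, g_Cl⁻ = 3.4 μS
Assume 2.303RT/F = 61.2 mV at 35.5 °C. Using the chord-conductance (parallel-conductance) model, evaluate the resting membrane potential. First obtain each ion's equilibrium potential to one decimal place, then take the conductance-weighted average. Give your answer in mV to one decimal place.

-55.1 mV

E_K⁺ = (61.2/1)·log₁₀(7.73/117) = -72.2 mV
E_Na⁺ = (61.2/1)·log₁₀(103/19.4) = 44.4 mV
E_Cl⁻ = (61.2/-1)·log₁₀(97.2/22.3) = -39.1 mV
Vm = (Σ gᵢEᵢ)/(Σ gᵢ) = (16·-72.2 + 2.2·44.4 + 3.4·-39.1) / (16 + 2.2 + 3.4)
= -1190.46 / 21.6 = -55.11 mV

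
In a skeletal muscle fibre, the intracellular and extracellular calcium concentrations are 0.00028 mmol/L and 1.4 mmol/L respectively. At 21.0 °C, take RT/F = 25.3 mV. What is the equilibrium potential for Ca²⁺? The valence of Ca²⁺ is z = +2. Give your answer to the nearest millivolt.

108 mV

E = (25.3/z) · ln([Ca²⁺]_out/[Ca²⁺]_in) with z = +2.
= (25.3/2) · ln(1.4/0.00028) = 12.65 · ln(5000)
= 12.65 · (8.5172) = 107.74 mV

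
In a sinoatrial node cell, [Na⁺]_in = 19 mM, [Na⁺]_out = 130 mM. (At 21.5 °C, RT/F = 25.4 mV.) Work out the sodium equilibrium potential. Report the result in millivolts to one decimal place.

E = (25.4/z) · ln([Na⁺]_out/[Na⁺]_in) with z = +1.
= (25.4/1) · ln(130/19) = 25.40 · ln(6.842)
= 25.40 · (1.9231) = 48.85 mV

48.8 mV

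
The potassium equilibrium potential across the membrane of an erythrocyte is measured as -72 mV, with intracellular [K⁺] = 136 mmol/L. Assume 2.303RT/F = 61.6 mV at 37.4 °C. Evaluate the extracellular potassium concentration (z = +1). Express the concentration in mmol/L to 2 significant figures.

Nernst: E = (61.6/1) · log₁₀([out]/[in]), so log₁₀([out]/[in]) = -72.0 × 1 / 61.6 = -1.1688.
[out]/[in] = 10^(-1.1688) = 0.06779.
[out] = 0.06779 × 136 = 9.22 mmol/L.

9.2 mmol/L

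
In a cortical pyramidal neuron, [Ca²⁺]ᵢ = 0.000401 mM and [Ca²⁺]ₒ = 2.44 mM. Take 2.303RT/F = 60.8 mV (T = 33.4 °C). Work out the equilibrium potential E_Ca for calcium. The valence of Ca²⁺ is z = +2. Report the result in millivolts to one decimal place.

115.0 mV

E = (60.8/z) · log₁₀([Ca²⁺]_out/[Ca²⁺]_in) with z = +2.
= (60.8/2) · log₁₀(2.44/0.000401) = 30.40 · log₁₀(6085)
= 30.40 · (3.7842) = 115.04 mV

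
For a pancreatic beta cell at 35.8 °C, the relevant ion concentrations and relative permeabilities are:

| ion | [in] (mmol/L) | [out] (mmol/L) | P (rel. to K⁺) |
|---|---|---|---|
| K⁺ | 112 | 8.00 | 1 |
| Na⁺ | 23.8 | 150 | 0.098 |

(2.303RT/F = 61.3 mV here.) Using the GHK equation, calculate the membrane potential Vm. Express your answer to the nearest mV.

Vm = 61.3 · log₁₀[(Σ P·[cation]ₒ + Σ P·[anion]ᵢ) / (Σ P·[cation]ᵢ + Σ P·[anion]ₒ)]
Numerator = 1×8.00 + 0.098×150 = 22.7
Denominator = 1×112 + 0.098×23.8 = 114.3
Vm = 61.3 · log₁₀(0.19854) = 61.3 × (-0.7021) = -43.04 mV

-43 mV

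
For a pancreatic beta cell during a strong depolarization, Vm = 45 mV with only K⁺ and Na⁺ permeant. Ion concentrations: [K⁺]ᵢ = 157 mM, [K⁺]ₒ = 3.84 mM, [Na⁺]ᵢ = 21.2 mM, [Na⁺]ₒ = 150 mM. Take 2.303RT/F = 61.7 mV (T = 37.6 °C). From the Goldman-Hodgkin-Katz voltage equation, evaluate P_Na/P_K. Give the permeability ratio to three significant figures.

Let α = P_Na/P_K. GHK: Vm = 61.7·log₁₀[(Kₒ + α·Naₒ)/(Kᵢ + α·Naᵢ)].
10^(Vm/61.7) = 10^(45.0/61.7) = 5.3621
So 5.3621·(Kᵢ + α·Naᵢ) = Kₒ + α·Naₒ → α = (5.3621·157.0 − 3.84) / (150.0 − 5.3621·21.2)
α = (841.9 − 3.84) / (150.0 − 113.7) = 838/36.32 = 23.07

23.1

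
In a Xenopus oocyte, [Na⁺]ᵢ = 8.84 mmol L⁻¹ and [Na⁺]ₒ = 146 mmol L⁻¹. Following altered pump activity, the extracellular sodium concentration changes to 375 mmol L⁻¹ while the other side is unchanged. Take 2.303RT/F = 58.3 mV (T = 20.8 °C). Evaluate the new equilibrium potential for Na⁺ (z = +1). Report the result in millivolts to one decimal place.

After the shift: [Na⁺]_out = 375, [Na⁺]_in = 8.84 mmol L⁻¹.
E_new = (58.3/1)·log₁₀(375/8.84) = 58.30 · (1.6276) = 94.89 mV

94.9 mV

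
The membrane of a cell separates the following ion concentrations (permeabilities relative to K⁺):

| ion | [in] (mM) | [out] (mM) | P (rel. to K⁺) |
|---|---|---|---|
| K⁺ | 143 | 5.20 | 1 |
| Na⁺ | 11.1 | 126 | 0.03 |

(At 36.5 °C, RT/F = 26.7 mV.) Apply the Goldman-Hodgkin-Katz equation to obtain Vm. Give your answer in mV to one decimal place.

Vm = 26.7 · ln[(Σ P·[cation]ₒ + Σ P·[anion]ᵢ) / (Σ P·[cation]ᵢ + Σ P·[anion]ₒ)]
Numerator = 1×5.20 + 0.03×126 = 8.98
Denominator = 1×143 + 0.03×11.1 = 143.3
Vm = 26.7 · ln(0.062651) = 26.7 × (-2.7702) = -73.96 mV

-74.0 mV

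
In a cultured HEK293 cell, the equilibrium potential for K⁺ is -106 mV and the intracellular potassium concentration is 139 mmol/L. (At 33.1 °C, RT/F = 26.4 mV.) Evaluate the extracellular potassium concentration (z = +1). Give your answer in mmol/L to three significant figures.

Nernst: E = (26.4/1) · ln([out]/[in]), so ln([out]/[in]) = -106.0 × 1 / 26.4 = -4.0152.
[out]/[in] = e^(-4.0152) = 0.01804.
[out] = 0.01804 × 139 = 2.508 mmol/L.

2.51 mmol/L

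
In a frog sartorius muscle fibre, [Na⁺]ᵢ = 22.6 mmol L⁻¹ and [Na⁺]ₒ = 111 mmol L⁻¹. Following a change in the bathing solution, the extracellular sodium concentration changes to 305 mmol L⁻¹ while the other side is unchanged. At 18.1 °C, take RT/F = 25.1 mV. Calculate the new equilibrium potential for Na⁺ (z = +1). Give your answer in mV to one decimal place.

65.3 mV

After the shift: [Na⁺]_out = 305, [Na⁺]_in = 22.6 mmol L⁻¹.
E_new = (25.1/1)·ln(305/22.6) = 25.10 · (2.6024) = 65.32 mV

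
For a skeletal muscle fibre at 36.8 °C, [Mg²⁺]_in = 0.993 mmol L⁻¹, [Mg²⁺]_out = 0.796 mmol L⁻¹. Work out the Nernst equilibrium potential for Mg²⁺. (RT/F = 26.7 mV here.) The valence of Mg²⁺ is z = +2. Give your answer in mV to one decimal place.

E = (26.7/z) · ln([Mg²⁺]_out/[Mg²⁺]_in) with z = +2.
= (26.7/2) · ln(0.796/0.993) = 13.35 · ln(0.8016)
= 13.35 · (-0.2211) = -2.95 mV

-3.0 mV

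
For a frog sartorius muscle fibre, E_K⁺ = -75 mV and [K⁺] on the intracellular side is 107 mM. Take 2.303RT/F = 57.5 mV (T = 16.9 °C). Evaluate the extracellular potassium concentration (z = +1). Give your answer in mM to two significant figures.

5.3 mM

Nernst: E = (57.5/1) · log₁₀([out]/[in]), so log₁₀([out]/[in]) = -75.0 × 1 / 57.5 = -1.3043.
[out]/[in] = 10^(-1.3043) = 0.04962.
[out] = 0.04962 × 107 = 5.309 mM.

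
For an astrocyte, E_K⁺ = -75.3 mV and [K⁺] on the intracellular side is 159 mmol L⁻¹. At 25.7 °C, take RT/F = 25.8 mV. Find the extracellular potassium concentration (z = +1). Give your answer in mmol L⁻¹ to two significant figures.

Nernst: E = (25.8/1) · ln([out]/[in]), so ln([out]/[in]) = -75.3 × 1 / 25.8 = -2.9186.
[out]/[in] = e^(-2.9186) = 0.05401.
[out] = 0.05401 × 159 = 8.587 mmol L⁻¹.

8.6 mmol L⁻¹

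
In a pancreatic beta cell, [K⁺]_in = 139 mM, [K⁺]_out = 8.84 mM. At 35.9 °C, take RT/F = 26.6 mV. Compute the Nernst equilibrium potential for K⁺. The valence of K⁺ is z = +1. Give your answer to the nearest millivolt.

-73 mV

E = (26.6/z) · ln([K⁺]_out/[K⁺]_in) with z = +1.
= (26.6/1) · ln(8.84/139) = 26.60 · ln(0.0636)
= 26.60 · (-2.7552) = -73.29 mV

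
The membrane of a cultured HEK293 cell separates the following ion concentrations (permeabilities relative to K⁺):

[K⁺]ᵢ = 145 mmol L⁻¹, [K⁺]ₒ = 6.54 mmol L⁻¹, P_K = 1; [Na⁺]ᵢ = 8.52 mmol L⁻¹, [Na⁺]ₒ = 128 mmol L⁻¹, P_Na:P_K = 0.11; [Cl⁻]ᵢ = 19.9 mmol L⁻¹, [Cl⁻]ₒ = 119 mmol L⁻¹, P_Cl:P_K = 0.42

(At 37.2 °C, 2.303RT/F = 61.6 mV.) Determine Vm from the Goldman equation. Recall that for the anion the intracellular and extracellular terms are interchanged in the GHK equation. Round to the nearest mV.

-51 mV

Vm = 61.6 · log₁₀[(Σ P·[cation]ₒ + Σ P·[anion]ᵢ) / (Σ P·[cation]ᵢ + Σ P·[anion]ₒ)]
Numerator = 1×6.54 + 0.11×128 + 0.42×19.9 = 28.98
Denominator = 1×145 + 0.11×8.52 + 0.42×119 = 195.9
Vm = 61.6 · log₁₀(0.14791) = 61.6 × (-0.8300) = -51.13 mV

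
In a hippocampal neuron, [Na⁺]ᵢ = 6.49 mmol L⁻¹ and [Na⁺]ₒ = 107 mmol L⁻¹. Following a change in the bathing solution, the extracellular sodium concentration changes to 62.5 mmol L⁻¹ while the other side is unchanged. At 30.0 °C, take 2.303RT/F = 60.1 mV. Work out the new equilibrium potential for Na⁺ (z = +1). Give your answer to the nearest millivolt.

59 mV

After the shift: [Na⁺]_out = 62.5, [Na⁺]_in = 6.49 mmol L⁻¹.
E_new = (60.1/1)·log₁₀(62.5/6.49) = 60.10 · (0.9836) = 59.12 mV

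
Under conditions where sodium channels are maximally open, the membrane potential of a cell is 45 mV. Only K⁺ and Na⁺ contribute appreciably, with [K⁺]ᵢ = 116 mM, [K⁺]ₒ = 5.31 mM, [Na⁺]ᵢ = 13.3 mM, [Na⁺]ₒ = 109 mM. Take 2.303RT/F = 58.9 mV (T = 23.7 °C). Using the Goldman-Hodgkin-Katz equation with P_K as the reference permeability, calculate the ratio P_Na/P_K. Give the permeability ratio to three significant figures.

21.0

Let α = P_Na/P_K. GHK: Vm = 58.9·log₁₀[(Kₒ + α·Naₒ)/(Kᵢ + α·Naᵢ)].
10^(Vm/58.9) = 10^(45.0/58.9) = 5.8077
So 5.8077·(Kᵢ + α·Naᵢ) = Kₒ + α·Naₒ → α = (5.8077·116.0 − 5.31) / (109.0 − 5.8077·13.3)
α = (673.7 − 5.31) / (109.0 − 77.24) = 668.4/31.76 = 21.05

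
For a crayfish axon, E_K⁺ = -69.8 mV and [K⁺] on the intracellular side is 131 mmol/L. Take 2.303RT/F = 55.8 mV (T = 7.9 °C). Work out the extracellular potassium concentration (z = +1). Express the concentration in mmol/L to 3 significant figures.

Nernst: E = (55.8/1) · log₁₀([out]/[in]), so log₁₀([out]/[in]) = -69.8 × 1 / 55.8 = -1.2509.
[out]/[in] = 10^(-1.2509) = 0.05612.
[out] = 0.05612 × 131 = 7.351 mmol/L.

7.35 mmol/L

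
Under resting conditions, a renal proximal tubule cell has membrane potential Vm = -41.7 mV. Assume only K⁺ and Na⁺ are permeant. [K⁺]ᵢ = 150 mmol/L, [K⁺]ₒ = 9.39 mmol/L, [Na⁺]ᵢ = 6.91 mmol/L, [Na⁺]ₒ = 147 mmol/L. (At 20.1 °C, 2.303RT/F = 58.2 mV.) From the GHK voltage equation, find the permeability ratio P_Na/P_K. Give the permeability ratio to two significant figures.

Let α = P_Na/P_K. GHK: Vm = 58.2·log₁₀[(Kₒ + α·Naₒ)/(Kᵢ + α·Naᵢ)].
10^(Vm/58.2) = 10^(-41.7/58.2) = 0.19209
So 0.19209·(Kᵢ + α·Naᵢ) = Kₒ + α·Naₒ → α = (0.19209·150.0 − 9.39) / (147.0 − 0.19209·6.91)
α = (28.81 − 9.39) / (147.0 − 1.327) = 19.42/145.7 = 0.1333

0.13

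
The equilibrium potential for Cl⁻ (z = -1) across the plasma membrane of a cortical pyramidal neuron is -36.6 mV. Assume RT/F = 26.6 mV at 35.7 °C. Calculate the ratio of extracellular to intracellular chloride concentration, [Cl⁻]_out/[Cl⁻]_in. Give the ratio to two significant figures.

ln([out]/[in]) = E·z/(26.6) = -36.6 × -1 / 26.6 = 1.3759
[out]/[in] = e^(1.3759) = 3.959

4.0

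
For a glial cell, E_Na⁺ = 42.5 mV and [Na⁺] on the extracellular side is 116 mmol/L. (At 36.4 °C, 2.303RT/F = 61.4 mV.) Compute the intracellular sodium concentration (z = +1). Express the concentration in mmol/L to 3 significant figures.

23.6 mmol/L

Nernst: E = (61.4/1) · log₁₀([out]/[in]), so log₁₀([out]/[in]) = 42.5 × 1 / 61.4 = 0.6922.
[out]/[in] = 10^(0.6922) = 4.922.
[in] = 116 / 4.922 = 23.57 mmol/L.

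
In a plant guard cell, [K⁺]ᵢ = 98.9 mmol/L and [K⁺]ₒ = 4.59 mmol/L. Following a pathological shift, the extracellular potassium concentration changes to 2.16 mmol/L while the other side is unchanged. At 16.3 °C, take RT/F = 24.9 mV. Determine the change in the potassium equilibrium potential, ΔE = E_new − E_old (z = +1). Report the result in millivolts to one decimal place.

E_old = (24.9/1)·ln(4.59/98.9) = -76.45 mV
E_new = (24.9/1)·ln(2.16/98.9) = -95.22 mV
ΔE = -95.22 − (-76.45) = -18.77 mV

-18.8 mV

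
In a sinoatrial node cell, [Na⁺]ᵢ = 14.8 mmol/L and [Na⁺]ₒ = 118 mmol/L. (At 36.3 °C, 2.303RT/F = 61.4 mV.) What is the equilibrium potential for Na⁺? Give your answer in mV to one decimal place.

55.4 mV

E = (61.4/z) · log₁₀([Na⁺]_out/[Na⁺]_in) with z = +1.
= (61.4/1) · log₁₀(118/14.8) = 61.40 · log₁₀(7.973)
= 61.40 · (0.9016) = 55.36 mV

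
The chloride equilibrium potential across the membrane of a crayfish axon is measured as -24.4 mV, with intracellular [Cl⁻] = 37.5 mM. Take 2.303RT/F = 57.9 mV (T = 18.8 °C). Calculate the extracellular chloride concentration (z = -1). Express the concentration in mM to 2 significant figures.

Nernst: E = (57.9/-1) · log₁₀([out]/[in]), so log₁₀([out]/[in]) = -24.4 × -1 / 57.9 = 0.4214.
[out]/[in] = 10^(0.4214) = 2.639.
[out] = 2.639 × 37.5 = 98.96 mM.

99 mM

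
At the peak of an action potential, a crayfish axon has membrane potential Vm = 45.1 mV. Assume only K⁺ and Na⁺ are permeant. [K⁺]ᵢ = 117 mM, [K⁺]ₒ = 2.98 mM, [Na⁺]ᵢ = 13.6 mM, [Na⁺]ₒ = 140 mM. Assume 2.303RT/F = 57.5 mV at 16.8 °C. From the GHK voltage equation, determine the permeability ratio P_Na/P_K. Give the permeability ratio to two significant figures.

12

Let α = P_Na/P_K. GHK: Vm = 57.5·log₁₀[(Kₒ + α·Naₒ)/(Kᵢ + α·Naᵢ)].
10^(Vm/57.5) = 10^(45.1/57.5) = 6.0862
So 6.0862·(Kᵢ + α·Naᵢ) = Kₒ + α·Naₒ → α = (6.0862·117.0 − 2.98) / (140.0 − 6.0862·13.6)
α = (712.1 − 2.98) / (140.0 − 82.77) = 709.1/57.23 = 12.39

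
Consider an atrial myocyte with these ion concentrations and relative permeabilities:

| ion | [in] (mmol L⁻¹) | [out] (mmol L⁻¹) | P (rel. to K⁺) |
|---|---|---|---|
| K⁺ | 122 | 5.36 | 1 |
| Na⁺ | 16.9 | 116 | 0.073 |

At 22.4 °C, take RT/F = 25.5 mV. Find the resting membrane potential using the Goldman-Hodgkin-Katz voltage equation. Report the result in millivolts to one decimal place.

Vm = 25.5 · ln[(Σ P·[cation]ₒ + Σ P·[anion]ᵢ) / (Σ P·[cation]ᵢ + Σ P·[anion]ₒ)]
Numerator = 1×5.36 + 0.073×116 = 13.83
Denominator = 1×122 + 0.073×16.9 = 123.2
Vm = 25.5 · ln(0.11221) = 25.5 × (-2.1874) = -55.78 mV

-55.8 mV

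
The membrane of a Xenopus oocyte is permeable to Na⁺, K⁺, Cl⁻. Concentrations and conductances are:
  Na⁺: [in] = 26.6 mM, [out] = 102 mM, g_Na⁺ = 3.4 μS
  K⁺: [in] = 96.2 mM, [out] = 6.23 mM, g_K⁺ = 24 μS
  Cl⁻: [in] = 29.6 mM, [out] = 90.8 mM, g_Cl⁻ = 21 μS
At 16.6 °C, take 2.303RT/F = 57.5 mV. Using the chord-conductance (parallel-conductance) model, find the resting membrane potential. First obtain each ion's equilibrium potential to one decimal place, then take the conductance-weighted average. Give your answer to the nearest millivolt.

E_Na⁺ = (57.5/1)·log₁₀(102/26.6) = 33.6 mV
E_K⁺ = (57.5/1)·log₁₀(6.23/96.2) = -68.3 mV
E_Cl⁻ = (57.5/-1)·log₁₀(90.8/29.6) = -28.0 mV
Vm = (Σ gᵢEᵢ)/(Σ gᵢ) = (3.4·33.6 + 24·-68.3 + 21·-28.0) / (3.4 + 24 + 21)
= -2112.96 / 48.4 = -43.66 mV

-44 mV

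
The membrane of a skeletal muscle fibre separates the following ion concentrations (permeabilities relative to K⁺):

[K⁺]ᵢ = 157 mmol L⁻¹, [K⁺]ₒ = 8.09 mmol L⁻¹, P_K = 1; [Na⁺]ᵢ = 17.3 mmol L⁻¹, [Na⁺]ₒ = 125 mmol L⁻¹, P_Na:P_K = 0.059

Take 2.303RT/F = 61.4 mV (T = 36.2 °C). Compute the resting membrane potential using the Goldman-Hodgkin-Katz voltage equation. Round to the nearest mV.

Vm = 61.4 · log₁₀[(Σ P·[cation]ₒ + Σ P·[anion]ᵢ) / (Σ P·[cation]ᵢ + Σ P·[anion]ₒ)]
Numerator = 1×8.09 + 0.059×125 = 15.46
Denominator = 1×157 + 0.059×17.3 = 158
Vm = 61.4 · log₁₀(0.097867) = 61.4 × (-1.0094) = -61.97 mV

-62 mV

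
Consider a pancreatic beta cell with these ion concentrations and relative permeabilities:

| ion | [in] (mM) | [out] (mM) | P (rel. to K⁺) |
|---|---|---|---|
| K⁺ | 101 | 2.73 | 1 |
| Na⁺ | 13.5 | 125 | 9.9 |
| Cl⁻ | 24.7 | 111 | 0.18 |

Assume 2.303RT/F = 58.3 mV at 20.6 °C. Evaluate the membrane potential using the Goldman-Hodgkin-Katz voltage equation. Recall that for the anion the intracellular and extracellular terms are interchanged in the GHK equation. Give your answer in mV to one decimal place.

40.2 mV

Vm = 58.3 · log₁₀[(Σ P·[cation]ₒ + Σ P·[anion]ᵢ) / (Σ P·[cation]ᵢ + Σ P·[anion]ₒ)]
Numerator = 1×2.73 + 9.9×125 + 0.18×24.7 = 1245
Denominator = 1×101 + 9.9×13.5 + 0.18×111 = 254.6
Vm = 58.3 · log₁₀(4.8882) = 58.3 × (0.6891) = 40.18 mV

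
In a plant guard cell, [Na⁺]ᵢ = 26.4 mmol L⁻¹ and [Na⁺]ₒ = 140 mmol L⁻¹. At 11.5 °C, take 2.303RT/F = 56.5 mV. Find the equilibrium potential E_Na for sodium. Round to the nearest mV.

E = (56.5/z) · log₁₀([Na⁺]_out/[Na⁺]_in) with z = +1.
= (56.5/1) · log₁₀(140/26.4) = 56.50 · log₁₀(5.303)
= 56.50 · (0.7245) = 40.94 mV

41 mV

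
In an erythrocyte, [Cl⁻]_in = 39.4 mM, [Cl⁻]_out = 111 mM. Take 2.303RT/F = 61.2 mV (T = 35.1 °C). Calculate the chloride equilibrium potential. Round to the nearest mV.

-28 mV

E = (61.2/z) · log₁₀([Cl⁻]_out/[Cl⁻]_in) with z = -1.
For an anion, dividing by z = -1 reverses the sign.
= (61.2/-1) · log₁₀(111/39.4) = -61.20 · log₁₀(2.817)
= -61.20 · (0.4498) = -27.53 mV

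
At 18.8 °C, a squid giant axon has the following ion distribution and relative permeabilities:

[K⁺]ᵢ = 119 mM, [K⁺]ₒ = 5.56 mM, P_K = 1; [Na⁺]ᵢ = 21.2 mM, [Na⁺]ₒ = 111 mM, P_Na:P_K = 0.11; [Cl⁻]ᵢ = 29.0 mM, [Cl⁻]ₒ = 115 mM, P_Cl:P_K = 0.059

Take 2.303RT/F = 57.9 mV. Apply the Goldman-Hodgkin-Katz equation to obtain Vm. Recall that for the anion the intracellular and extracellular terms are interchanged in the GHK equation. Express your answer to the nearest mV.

Vm = 57.9 · log₁₀[(Σ P·[cation]ₒ + Σ P·[anion]ᵢ) / (Σ P·[cation]ᵢ + Σ P·[anion]ₒ)]
Numerator = 1×5.56 + 0.11×111 + 0.059×29.0 = 19.48
Denominator = 1×119 + 0.11×21.2 + 0.059×115 = 128.1
Vm = 57.9 · log₁₀(0.15206) = 57.9 × (-0.8180) = -47.36 mV

-47 mV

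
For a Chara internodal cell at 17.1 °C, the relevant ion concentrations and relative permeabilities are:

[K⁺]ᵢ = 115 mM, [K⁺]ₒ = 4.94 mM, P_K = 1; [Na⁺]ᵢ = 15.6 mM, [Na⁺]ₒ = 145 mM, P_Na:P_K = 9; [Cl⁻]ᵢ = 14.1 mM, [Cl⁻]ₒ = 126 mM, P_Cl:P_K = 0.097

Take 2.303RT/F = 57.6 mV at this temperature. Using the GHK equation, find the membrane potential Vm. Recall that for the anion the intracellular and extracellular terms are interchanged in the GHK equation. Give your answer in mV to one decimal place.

39.8 mV

Vm = 57.6 · log₁₀[(Σ P·[cation]ₒ + Σ P·[anion]ᵢ) / (Σ P·[cation]ᵢ + Σ P·[anion]ₒ)]
Numerator = 1×4.94 + 9×145 + 0.097×14.1 = 1311
Denominator = 1×115 + 9×15.6 + 0.097×126 = 267.6
Vm = 57.6 · log₁₀(4.8999) = 57.6 × (0.6902) = 39.75 mV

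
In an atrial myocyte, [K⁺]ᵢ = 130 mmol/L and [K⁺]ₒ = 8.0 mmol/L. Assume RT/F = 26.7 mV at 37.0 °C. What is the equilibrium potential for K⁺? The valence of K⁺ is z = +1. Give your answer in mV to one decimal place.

-74.4 mV

E = (26.7/z) · ln([K⁺]_out/[K⁺]_in) with z = +1.
= (26.7/1) · ln(8.0/130) = 26.70 · ln(0.06154)
= 26.70 · (-2.7881) = -74.44 mV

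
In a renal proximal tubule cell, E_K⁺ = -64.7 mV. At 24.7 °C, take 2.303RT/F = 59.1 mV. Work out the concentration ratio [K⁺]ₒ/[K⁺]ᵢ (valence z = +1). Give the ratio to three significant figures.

0.0804

log₁₀([out]/[in]) = E·z/(59.1) = -64.7 × 1 / 59.1 = -1.0948
[out]/[in] = 10^(-1.0948) = 0.0804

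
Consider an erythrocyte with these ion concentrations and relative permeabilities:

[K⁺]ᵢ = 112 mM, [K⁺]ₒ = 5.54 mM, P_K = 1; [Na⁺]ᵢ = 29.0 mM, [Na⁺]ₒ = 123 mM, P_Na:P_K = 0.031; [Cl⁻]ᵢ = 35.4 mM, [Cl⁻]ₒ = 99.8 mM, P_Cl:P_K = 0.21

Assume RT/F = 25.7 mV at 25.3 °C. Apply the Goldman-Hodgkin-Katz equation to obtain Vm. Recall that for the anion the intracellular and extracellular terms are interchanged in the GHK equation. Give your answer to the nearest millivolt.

-53 mV

Vm = 25.7 · ln[(Σ P·[cation]ₒ + Σ P·[anion]ᵢ) / (Σ P·[cation]ᵢ + Σ P·[anion]ₒ)]
Numerator = 1×5.54 + 0.031×123 + 0.21×35.4 = 16.79
Denominator = 1×112 + 0.031×29.0 + 0.21×99.8 = 133.9
Vm = 25.7 · ln(0.12541) = 25.7 × (-2.0762) = -53.36 mV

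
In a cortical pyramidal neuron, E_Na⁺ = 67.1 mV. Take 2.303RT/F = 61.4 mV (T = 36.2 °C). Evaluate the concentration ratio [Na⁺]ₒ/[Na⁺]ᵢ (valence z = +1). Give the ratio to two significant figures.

log₁₀([out]/[in]) = E·z/(61.4) = 67.1 × 1 / 61.4 = 1.0928
[out]/[in] = 10^(1.0928) = 12.38

12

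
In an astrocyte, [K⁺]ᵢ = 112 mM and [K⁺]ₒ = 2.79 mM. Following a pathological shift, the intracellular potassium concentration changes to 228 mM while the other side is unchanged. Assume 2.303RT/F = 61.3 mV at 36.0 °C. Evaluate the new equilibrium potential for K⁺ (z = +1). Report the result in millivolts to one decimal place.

-117.2 mV

After the shift: [K⁺]_out = 2.79, [K⁺]_in = 228 mM.
E_new = (61.3/1)·log₁₀(2.79/228) = 61.30 · (-1.9123) = -117.23 mV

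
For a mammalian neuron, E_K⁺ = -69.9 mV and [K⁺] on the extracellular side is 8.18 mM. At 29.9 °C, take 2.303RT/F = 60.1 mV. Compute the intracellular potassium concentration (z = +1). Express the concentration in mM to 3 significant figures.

Nernst: E = (60.1/1) · log₁₀([out]/[in]), so log₁₀([out]/[in]) = -69.9 × 1 / 60.1 = -1.1631.
[out]/[in] = 10^(-1.1631) = 0.0687.
[in] = 8.18 / 0.0687 = 119.1 mM.

119 mM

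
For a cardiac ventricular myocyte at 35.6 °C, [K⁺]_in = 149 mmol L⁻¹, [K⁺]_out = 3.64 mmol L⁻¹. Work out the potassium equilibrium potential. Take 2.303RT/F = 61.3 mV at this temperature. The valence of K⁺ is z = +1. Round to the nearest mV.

-99 mV

E = (61.3/z) · log₁₀([K⁺]_out/[K⁺]_in) with z = +1.
= (61.3/1) · log₁₀(3.64/149) = 61.30 · log₁₀(0.02443)
= 61.30 · (-1.6121) = -98.82 mV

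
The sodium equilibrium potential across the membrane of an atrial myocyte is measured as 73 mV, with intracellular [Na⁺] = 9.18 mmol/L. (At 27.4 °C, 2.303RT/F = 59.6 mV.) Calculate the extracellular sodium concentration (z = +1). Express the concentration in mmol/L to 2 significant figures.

Nernst: E = (59.6/1) · log₁₀([out]/[in]), so log₁₀([out]/[in]) = 73.0 × 1 / 59.6 = 1.2248.
[out]/[in] = 10^(1.2248) = 16.78.
[out] = 16.78 × 9.18 = 154.1 mmol/L.

150 mmol/L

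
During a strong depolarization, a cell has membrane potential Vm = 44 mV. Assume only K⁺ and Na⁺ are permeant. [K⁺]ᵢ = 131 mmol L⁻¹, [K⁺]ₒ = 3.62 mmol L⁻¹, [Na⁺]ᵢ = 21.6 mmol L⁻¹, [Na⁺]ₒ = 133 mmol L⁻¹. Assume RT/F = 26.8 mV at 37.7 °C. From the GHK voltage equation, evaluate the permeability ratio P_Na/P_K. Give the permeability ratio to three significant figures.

Let α = P_Na/P_K. GHK: Vm = 26.8·ln[(Kₒ + α·Naₒ)/(Kᵢ + α·Naᵢ)].
e^(Vm/26.8) = e^(44.0/26.8) = 5.1644
So 5.1644·(Kᵢ + α·Naᵢ) = Kₒ + α·Naₒ → α = (5.1644·131.0 − 3.62) / (133.0 − 5.1644·21.6)
α = (676.5 − 3.62) / (133.0 − 111.6) = 672.9/21.45 = 31.37

31.4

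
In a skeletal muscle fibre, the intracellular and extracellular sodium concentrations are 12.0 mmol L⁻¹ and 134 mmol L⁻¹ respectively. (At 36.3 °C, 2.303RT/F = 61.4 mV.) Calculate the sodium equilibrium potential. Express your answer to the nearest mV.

64 mV

E = (61.4/z) · log₁₀([Na⁺]_out/[Na⁺]_in) with z = +1.
= (61.4/1) · log₁₀(134/12.0) = 61.40 · log₁₀(11.17)
= 61.40 · (1.0479) = 64.34 mV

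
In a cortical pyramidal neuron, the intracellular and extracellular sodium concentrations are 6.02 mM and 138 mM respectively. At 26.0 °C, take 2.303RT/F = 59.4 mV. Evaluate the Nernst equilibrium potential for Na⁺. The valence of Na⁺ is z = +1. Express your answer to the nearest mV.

81 mV

E = (59.4/z) · log₁₀([Na⁺]_out/[Na⁺]_in) with z = +1.
= (59.4/1) · log₁₀(138/6.02) = 59.40 · log₁₀(22.92)
= 59.40 · (1.3603) = 80.80 mV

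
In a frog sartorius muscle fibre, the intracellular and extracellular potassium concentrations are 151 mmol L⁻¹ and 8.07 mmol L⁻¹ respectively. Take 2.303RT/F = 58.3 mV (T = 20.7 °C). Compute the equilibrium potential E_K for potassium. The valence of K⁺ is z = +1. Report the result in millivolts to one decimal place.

-74.2 mV

E = (58.3/z) · log₁₀([K⁺]_out/[K⁺]_in) with z = +1.
= (58.3/1) · log₁₀(8.07/151) = 58.30 · log₁₀(0.05344)
= 58.30 · (-1.2721) = -74.16 mV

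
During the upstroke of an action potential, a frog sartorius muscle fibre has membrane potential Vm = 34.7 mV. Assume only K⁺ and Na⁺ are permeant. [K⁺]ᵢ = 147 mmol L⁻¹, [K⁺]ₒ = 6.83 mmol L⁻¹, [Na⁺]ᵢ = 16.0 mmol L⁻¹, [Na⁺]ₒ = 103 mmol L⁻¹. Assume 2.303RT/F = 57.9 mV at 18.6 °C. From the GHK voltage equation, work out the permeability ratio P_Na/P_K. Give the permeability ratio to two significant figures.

15

Let α = P_Na/P_K. GHK: Vm = 57.9·log₁₀[(Kₒ + α·Naₒ)/(Kᵢ + α·Naᵢ)].
10^(Vm/57.9) = 10^(34.7/57.9) = 3.9747
So 3.9747·(Kᵢ + α·Naᵢ) = Kₒ + α·Naₒ → α = (3.9747·147.0 − 6.83) / (103.0 − 3.9747·16.0)
α = (584.3 − 6.83) / (103.0 − 63.6) = 577.5/39.4 = 14.65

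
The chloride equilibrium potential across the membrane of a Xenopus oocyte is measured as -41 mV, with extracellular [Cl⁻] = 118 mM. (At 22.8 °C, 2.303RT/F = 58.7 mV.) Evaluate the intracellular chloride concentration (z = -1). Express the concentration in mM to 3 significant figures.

Nernst: E = (58.7/-1) · log₁₀([out]/[in]), so log₁₀([out]/[in]) = -41.0 × -1 / 58.7 = 0.6985.
[out]/[in] = 10^(0.6985) = 4.994.
[in] = 118 / 4.994 = 23.63 mM.

23.6 mM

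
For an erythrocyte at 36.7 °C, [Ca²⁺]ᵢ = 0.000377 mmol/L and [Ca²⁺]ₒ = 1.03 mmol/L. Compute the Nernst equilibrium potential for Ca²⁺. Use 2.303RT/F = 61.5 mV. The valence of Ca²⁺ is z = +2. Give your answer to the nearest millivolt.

E = (61.5/z) · log₁₀([Ca²⁺]_out/[Ca²⁺]_in) with z = +2.
= (61.5/2) · log₁₀(1.03/0.000377) = 30.75 · log₁₀(2732)
= 30.75 · (3.4365) = 105.67 mV

106 mV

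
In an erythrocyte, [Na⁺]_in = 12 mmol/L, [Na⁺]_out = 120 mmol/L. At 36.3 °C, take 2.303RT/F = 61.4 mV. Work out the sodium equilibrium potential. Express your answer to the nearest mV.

61 mV

E = (61.4/z) · log₁₀([Na⁺]_out/[Na⁺]_in) with z = +1.
= (61.4/1) · log₁₀(120/12) = 61.40 · log₁₀(10)
= 61.40 · (1.0000) = 61.40 mV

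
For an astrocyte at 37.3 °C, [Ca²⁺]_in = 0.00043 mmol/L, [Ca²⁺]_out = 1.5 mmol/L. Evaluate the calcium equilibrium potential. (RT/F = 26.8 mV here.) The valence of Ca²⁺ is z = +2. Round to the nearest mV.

E = (26.8/z) · ln([Ca²⁺]_out/[Ca²⁺]_in) with z = +2.
= (26.8/2) · ln(1.5/0.00043) = 13.40 · ln(3488)
= 13.40 · (8.1572) = 109.31 mV

109 mV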